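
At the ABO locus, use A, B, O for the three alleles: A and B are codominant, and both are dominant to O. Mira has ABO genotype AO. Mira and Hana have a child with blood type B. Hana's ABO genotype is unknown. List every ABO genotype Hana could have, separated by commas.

AB, BB, BO

For each candidate genotype of Hana, check whether crossing it with AO can produce every observed child phenotype.
  AA → possible child types {A} ✗
  AB → possible child types {A, B, AB} ✓
  AO → possible child types {O, A} ✗
  BB → possible child types {B, AB} ✓
  BO → possible child types {O, A, B, AB} ✓
  OO → possible child types {O, A} ✗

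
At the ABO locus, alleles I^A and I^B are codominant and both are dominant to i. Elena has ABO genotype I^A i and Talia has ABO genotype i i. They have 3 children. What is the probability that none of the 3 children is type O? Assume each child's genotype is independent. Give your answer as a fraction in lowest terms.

ABO cross I^A i × i i → 1/2 O, 1/2 A.
So P(type O) = 1/2 per child.
P(not type O) = 1/2 for one child; (1/2)^3 = 1/8.

1/8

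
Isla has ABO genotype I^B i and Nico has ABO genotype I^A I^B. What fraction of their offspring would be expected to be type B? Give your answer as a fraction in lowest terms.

ABO cross I^B i × I^A I^B → offspring phenotypes: 1/4 A, 1/2 B, 1/4 AB.
So P(type B) = 1/2.

1/2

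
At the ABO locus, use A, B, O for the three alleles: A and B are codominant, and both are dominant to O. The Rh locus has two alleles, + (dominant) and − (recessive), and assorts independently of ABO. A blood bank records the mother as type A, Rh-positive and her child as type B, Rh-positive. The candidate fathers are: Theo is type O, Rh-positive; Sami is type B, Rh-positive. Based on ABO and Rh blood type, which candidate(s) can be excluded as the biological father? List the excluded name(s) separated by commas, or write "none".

A candidate is excluded only if no genotype consistent with his phenotype could produce a type B, Rh-positive child with a type A, Rh-positive mother.
Theo (type O, Rh+): no genotype consistent with that phenotype can produce a type-B Rh+ child with a type-A mother.

Theo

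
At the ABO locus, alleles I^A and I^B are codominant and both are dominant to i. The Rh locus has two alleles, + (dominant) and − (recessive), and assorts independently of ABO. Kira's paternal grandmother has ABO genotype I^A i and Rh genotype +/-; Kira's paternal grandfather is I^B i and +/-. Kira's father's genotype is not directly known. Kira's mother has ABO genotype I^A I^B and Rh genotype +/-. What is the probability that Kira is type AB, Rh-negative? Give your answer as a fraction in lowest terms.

Kira's father's ABO genotype from I^A i × I^B i: 1/4 I^A I^B, 1/4 I^A i, 1/4 I^B i, 1/4 i i.
Crossing each possibility with the mother I^A I^B and summing P(type AB): 1/4·1/2 + 1/4·1/4 + 1/4·1/4 + 1/4·0 = 1/4.
Similarly for Rh via the father's Rh distribution: P(Rh-) = 1/4.
Independent loci: 1/4 × 1/4 = 1/16.

1/16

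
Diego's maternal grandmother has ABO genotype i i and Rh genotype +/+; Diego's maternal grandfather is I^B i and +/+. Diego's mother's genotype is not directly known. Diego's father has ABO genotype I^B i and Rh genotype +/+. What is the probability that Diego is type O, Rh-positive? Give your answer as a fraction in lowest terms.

Diego's mother's ABO genotype from i i × I^B i: 1/2 I^B i, 1/2 i i.
Crossing each possibility with the father I^B i and summing P(type O): 1/2·1/4 + 1/2·1/2 = 3/8.
Similarly for Rh via the mother's Rh distribution: P(Rh+) = 1.
Independent loci: 3/8 × 1 = 3/8.

3/8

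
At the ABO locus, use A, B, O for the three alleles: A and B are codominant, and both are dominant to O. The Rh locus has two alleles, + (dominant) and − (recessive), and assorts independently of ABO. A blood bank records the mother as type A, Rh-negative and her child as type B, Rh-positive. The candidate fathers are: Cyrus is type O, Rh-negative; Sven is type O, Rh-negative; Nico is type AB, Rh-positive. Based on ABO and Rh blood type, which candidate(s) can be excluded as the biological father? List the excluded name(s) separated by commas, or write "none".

A candidate is excluded only if no genotype consistent with his phenotype could produce a type B, Rh-positive child with a type A, Rh-negative mother.
Cyrus (type O, Rh-): no genotype consistent with that phenotype can produce a type-B Rh+ child with a type-A mother.
Sven (type O, Rh-): no genotype consistent with that phenotype can produce a type-B Rh+ child with a type-A mother.

Cyrus, Sven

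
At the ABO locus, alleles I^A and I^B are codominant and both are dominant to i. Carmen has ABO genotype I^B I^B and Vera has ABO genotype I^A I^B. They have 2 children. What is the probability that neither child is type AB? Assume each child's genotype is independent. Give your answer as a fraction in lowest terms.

1/4

ABO cross I^B I^B × I^A I^B → 1/2 B, 1/2 AB.
So P(type AB) = 1/2 per child.
P(not type AB) = 1/2 for one child; (1/2)^2 = 1/4.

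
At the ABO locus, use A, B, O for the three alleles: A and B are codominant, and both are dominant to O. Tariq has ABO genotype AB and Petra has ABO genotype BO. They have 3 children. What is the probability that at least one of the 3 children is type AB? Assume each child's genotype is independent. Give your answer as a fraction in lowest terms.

ABO cross AB × BO → 1/4 A, 1/2 B, 1/4 AB.
So P(type AB) = 1/4 per child.
P(none) = (3/4)^3 = 27/64; P(at least one) = 1 − 27/64 = 37/64.

37/64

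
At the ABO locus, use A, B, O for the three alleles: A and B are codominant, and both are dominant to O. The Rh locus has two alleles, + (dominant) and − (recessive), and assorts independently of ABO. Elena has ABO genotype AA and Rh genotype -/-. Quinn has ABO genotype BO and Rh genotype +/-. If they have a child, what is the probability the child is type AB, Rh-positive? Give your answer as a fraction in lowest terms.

1/4

ABO cross AA × BO → offspring phenotypes: 1/2 A, 1/2 AB.
Rh cross -/- × +/- → 1/2 Rh+, 1/2 Rh-.
Independent loci: P(type AB, Rh-positive) = 1/2 × 1/2 = 1/4.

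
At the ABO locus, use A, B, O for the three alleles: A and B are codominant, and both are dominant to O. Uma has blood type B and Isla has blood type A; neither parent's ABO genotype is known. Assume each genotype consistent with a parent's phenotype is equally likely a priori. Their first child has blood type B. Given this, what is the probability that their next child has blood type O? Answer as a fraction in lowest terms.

1/12

Possible genotypes: Uma ∈ {BB, BO}; Isla ∈ {AA, AO}.
Weight each parental genotype pair by prior × P(type-B child):
  BB × AO: posterior weight 2/3; P(next child type O) = 0.
  BO × AO: posterior weight 1/3; P(next child type O) = 1/4.
Weighted sum = 1/12.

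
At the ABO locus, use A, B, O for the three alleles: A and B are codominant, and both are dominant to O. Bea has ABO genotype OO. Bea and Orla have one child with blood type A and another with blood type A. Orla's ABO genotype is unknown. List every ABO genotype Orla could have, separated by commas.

For each candidate genotype of Orla, check whether crossing it with OO can produce every observed child phenotype.
  AA → possible child types {A} ✓
  AB → possible child types {A, B} ✓
  AO → possible child types {O, A} ✓
  BB → possible child types {B} ✗
  BO → possible child types {O, B} ✗
  OO → possible child types {O} ✗

AA, AB, AO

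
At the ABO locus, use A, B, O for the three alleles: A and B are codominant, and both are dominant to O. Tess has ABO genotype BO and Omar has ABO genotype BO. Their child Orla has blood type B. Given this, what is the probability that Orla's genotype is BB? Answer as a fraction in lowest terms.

Cross BO × BO → 1/4 BB, 1/2 BO, 1/4 OO.
Type-B genotypes among offspring: BB (1/4), BO (1/2); total 3/4.
P(BB | type B) = (1/4) / (3/4) = 1/3.

1/3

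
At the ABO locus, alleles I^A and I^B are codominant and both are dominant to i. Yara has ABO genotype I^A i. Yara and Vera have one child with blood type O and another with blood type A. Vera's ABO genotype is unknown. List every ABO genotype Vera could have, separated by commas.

For each candidate genotype of Vera, check whether crossing it with I^A i can produce every observed child phenotype.
  I^A I^A → possible child types {A} ✗
  I^A I^B → possible child types {A, B, AB} ✗
  I^A i → possible child types {O, A} ✓
  I^B I^B → possible child types {B, AB} ✗
  I^B i → possible child types {O, A, B, AB} ✓
  i i → possible child types {O, A} ✓

I^A i, I^B i, i i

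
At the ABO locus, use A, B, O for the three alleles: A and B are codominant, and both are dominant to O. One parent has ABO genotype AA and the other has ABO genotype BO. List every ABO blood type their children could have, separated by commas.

Gametes from AA × BO give offspring ABO genotypes AB, AO, i.e. phenotypes A, AB.

A, AB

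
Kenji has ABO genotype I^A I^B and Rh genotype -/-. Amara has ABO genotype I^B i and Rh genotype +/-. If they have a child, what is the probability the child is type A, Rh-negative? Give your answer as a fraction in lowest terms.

1/8

ABO cross I^A I^B × I^B i → offspring phenotypes: 1/4 A, 1/2 B, 1/4 AB.
Rh cross -/- × +/- → 1/2 Rh+, 1/2 Rh-.
Independent loci: P(type A, Rh-negative) = 1/4 × 1/2 = 1/8.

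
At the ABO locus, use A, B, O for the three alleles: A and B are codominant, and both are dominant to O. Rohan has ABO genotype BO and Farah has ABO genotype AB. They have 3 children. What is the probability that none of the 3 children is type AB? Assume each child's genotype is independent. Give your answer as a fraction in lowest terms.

ABO cross BO × AB → 1/4 A, 1/2 B, 1/4 AB.
So P(type AB) = 1/4 per child.
P(not type AB) = 3/4 for one child; (3/4)^3 = 27/64.

27/64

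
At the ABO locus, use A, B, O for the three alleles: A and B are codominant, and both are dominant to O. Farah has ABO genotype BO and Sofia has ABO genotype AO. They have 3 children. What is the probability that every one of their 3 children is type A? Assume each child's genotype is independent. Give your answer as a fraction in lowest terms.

ABO cross BO × AO → 1/4 O, 1/4 A, 1/4 B, 1/4 AB.
So P(type A) = 1/4 per child.
All 3 independent: (1/4)^3 = 1/64.

1/64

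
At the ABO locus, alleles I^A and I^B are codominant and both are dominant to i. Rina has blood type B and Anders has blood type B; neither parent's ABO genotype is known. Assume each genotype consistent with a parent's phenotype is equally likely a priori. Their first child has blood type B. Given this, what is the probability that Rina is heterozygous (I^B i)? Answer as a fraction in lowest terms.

Possible genotypes: Rina ∈ {I^B I^B, I^B i}; Anders ∈ {I^B I^B, I^B i}.
Weight each parental genotype pair by prior × P(type-B child):
  I^B I^B × I^B I^B: posterior weight 4/15.
  I^B I^B × I^B i: posterior weight 4/15.
  I^B i × I^B I^B: posterior weight 4/15.
  I^B i × I^B i: posterior weight 1/5.
Sum the posterior weight over pairs where Rina is I^B i: 7/15.

7/15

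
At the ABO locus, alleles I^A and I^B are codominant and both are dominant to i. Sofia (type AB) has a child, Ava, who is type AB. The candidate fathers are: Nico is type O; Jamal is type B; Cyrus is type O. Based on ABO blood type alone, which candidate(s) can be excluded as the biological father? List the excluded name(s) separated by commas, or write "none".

Nico, Cyrus

A candidate is excluded only if no genotype consistent with his phenotype could produce a type AB child with a type AB mother.
Nico (type O): no genotype consistent with that phenotype can produce a type-AB child with a type-AB mother.
Cyrus (type O): no genotype consistent with that phenotype can produce a type-AB child with a type-AB mother.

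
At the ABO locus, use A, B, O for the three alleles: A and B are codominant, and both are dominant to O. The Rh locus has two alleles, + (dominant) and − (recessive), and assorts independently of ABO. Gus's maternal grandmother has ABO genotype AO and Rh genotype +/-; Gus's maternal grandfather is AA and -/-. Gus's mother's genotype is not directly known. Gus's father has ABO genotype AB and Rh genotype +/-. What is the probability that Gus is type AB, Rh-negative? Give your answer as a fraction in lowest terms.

9/64

Gus's mother's ABO genotype from AO × AA: 1/2 AA, 1/2 AO.
Crossing each possibility with the father AB and summing P(type AB): 1/2·1/2 + 1/2·1/4 = 3/8.
Similarly for Rh via the mother's Rh distribution: P(Rh-) = 3/8.
Independent loci: 3/8 × 3/8 = 9/64.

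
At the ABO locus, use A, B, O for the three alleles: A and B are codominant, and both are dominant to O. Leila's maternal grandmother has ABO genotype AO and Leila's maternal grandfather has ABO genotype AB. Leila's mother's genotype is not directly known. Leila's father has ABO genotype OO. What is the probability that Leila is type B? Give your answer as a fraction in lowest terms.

Leila's mother's ABO genotype from AO × AB: 1/4 AA, 1/4 AB, 1/4 AO, 1/4 BO.
Crossing each possibility with the father OO and summing P(type B): 1/4·0 + 1/4·1/2 + 1/4·0 + 1/4·1/2 = 1/4.

1/4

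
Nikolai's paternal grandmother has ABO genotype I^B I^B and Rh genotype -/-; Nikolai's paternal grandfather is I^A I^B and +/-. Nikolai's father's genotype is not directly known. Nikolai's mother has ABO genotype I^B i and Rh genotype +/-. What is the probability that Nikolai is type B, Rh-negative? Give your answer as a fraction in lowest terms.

Nikolai's father's ABO genotype from I^B I^B × I^A I^B: 1/2 I^A I^B, 1/2 I^B I^B.
Crossing each possibility with the mother I^B i and summing P(type B): 1/2·1/2 + 1/2·1 = 3/4.
Similarly for Rh via the father's Rh distribution: P(Rh-) = 3/8.
Independent loci: 3/4 × 3/8 = 9/32.

9/32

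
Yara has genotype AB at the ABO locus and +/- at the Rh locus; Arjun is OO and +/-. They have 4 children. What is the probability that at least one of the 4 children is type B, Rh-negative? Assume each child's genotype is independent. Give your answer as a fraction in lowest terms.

1695/4096

ABO cross AB × OO → 1/2 A, 1/2 B.
Rh cross +/- × +/- → 3/4 Rh+, 1/4 Rh-; so P(type B, Rh-negative) = 1/2 × 1/4 = 1/8 per child.
P(none) = (7/8)^4 = 2401/4096; P(at least one) = 1 − 2401/4096 = 1695/4096.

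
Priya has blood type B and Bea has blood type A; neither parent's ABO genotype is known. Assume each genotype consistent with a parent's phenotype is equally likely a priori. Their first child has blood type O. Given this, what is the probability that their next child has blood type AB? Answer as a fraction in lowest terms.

1/4

Possible genotypes: Priya ∈ {BB, BO}; Bea ∈ {AA, AO}.
Weight each parental genotype pair by prior × P(type-O child):
  BO × AO: posterior weight 1; P(next child type AB) = 1/4.
Weighted sum = 1/4.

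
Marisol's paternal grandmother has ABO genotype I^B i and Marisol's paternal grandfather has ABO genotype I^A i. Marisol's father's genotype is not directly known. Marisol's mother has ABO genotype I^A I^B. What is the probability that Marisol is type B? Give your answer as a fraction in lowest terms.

Marisol's father's ABO genotype from I^B i × I^A i: 1/4 I^A I^B, 1/4 I^A i, 1/4 I^B i, 1/4 i i.
Crossing each possibility with the mother I^A I^B and summing P(type B): 1/4·1/4 + 1/4·1/4 + 1/4·1/2 + 1/4·1/2 = 3/8.

3/8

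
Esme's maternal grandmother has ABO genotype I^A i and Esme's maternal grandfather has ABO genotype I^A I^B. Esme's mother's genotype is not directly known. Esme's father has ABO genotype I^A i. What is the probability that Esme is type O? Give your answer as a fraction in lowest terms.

Esme's mother's ABO genotype from I^A i × I^A I^B: 1/4 I^A I^A, 1/4 I^A I^B, 1/4 I^A i, 1/4 I^B i.
Crossing each possibility with the father I^A i and summing P(type O): 1/4·0 + 1/4·0 + 1/4·1/4 + 1/4·1/4 = 1/8.

1/8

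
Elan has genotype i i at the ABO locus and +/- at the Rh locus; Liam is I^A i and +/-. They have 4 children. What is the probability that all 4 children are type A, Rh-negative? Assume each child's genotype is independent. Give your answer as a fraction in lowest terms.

ABO cross i i × I^A i → 1/2 O, 1/2 A.
Rh cross +/- × +/- → 3/4 Rh+, 1/4 Rh-; so P(type A, Rh-negative) = 1/2 × 1/4 = 1/8 per child.
All 4 independent: (1/8)^4 = 1/4096.

1/4096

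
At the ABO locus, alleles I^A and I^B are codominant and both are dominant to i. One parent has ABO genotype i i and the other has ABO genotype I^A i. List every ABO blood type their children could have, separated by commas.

Gametes from i i × I^A i give offspring ABO genotypes I^A i, i i, i.e. phenotypes O, A.

O, A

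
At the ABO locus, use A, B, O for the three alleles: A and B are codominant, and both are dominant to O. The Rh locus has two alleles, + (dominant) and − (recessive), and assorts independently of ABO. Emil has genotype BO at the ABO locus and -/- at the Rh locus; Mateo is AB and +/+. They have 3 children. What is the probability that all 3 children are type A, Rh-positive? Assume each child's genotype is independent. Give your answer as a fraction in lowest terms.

1/64

ABO cross BO × AB → 1/4 A, 1/2 B, 1/4 AB.
Rh cross -/- × +/+ → 1 Rh+; so P(type A, Rh-positive) = 1/4 × 1 = 1/4 per child.
All 3 independent: (1/4)^3 = 1/64.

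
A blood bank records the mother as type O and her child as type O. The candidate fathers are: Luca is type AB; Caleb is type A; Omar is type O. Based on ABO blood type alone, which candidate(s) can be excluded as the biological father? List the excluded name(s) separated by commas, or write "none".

Luca

A candidate is excluded only if no genotype consistent with his phenotype could produce a type O child with a type O mother.
Luca (type AB): no genotype consistent with that phenotype can produce a type-O child with a type-O mother.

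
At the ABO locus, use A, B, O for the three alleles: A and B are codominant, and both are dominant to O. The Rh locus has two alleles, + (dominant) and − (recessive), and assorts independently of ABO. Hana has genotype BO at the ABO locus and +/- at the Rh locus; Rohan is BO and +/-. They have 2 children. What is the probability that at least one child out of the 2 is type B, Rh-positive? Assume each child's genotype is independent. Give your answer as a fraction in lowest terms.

ABO cross BO × BO → 1/4 O, 3/4 B.
Rh cross +/- × +/- → 3/4 Rh+, 1/4 Rh-; so P(type B, Rh-positive) = 3/4 × 3/4 = 9/16 per child.
P(none) = (7/16)^2 = 49/256; P(at least one) = 1 − 49/256 = 207/256.

207/256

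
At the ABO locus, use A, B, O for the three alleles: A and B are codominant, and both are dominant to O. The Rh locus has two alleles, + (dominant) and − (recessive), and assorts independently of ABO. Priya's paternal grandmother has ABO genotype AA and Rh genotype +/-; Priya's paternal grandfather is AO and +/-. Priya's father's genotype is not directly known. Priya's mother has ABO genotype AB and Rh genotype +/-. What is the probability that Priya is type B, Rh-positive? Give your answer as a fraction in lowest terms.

3/32

Priya's father's ABO genotype from AA × AO: 1/2 AA, 1/2 AO.
Crossing each possibility with the mother AB and summing P(type B): 1/2·0 + 1/2·1/4 = 1/8.
Similarly for Rh via the father's Rh distribution: P(Rh+) = 3/4.
Independent loci: 1/8 × 3/4 = 3/32.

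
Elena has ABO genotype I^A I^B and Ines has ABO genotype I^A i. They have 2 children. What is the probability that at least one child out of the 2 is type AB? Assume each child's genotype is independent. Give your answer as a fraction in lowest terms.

7/16

ABO cross I^A I^B × I^A i → 1/2 A, 1/4 B, 1/4 AB.
So P(type AB) = 1/4 per child.
P(none) = (3/4)^2 = 9/16; P(at least one) = 1 − 9/16 = 7/16.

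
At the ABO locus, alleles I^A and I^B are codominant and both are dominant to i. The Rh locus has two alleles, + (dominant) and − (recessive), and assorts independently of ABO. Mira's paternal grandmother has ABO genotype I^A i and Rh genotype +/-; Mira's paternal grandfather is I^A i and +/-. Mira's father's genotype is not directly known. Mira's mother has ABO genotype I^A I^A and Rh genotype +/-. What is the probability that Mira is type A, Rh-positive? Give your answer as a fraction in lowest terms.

3/4

Mira's father's ABO genotype from I^A i × I^A i: 1/4 I^A I^A, 1/2 I^A i, 1/4 i i.
Crossing each possibility with the mother I^A I^A and summing P(type A): 1/4·1 + 1/2·1 + 1/4·1 = 1.
Similarly for Rh via the father's Rh distribution: P(Rh+) = 3/4.
Independent loci: 1 × 3/4 = 3/4.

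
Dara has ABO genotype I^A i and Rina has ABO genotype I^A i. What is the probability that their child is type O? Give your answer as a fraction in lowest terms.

ABO cross I^A i × I^A i → offspring phenotypes: 1/4 O, 3/4 A.
So P(type O) = 1/4.

1/4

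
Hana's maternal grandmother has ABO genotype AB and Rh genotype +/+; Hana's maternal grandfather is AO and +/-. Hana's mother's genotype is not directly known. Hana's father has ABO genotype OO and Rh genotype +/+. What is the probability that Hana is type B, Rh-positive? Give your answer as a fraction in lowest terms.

Hana's mother's ABO genotype from AB × AO: 1/4 AA, 1/4 AB, 1/4 AO, 1/4 BO.
Crossing each possibility with the father OO and summing P(type B): 1/4·0 + 1/4·1/2 + 1/4·0 + 1/4·1/2 = 1/4.
Similarly for Rh via the mother's Rh distribution: P(Rh+) = 1.
Independent loci: 1/4 × 1 = 1/4.

1/4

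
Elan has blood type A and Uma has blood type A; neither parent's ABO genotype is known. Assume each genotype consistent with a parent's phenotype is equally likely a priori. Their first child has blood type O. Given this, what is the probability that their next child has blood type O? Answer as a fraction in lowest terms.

Possible genotypes: Elan ∈ {I^A I^A, I^A i}; Uma ∈ {I^A I^A, I^A i}.
Weight each parental genotype pair by prior × P(type-O child):
  I^A i × I^A i: posterior weight 1; P(next child type O) = 1/4.
Weighted sum = 1/4.

1/4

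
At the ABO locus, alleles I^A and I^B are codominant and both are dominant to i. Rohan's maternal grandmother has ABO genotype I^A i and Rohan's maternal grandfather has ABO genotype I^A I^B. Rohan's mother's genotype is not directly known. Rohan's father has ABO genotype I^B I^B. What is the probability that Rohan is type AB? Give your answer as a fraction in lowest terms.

Rohan's mother's ABO genotype from I^A i × I^A I^B: 1/4 I^A I^A, 1/4 I^A I^B, 1/4 I^A i, 1/4 I^B i.
Crossing each possibility with the father I^B I^B and summing P(type AB): 1/4·1 + 1/4·1/2 + 1/4·1/2 + 1/4·0 = 1/2.

1/2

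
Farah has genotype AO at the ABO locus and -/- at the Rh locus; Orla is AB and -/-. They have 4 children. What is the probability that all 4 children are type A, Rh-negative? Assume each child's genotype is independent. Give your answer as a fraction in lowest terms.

ABO cross AO × AB → 1/2 A, 1/4 B, 1/4 AB.
Rh cross -/- × -/- → 1 Rh-; so P(type A, Rh-negative) = 1/2 × 1 = 1/2 per child.
All 4 independent: (1/2)^4 = 1/16.

1/16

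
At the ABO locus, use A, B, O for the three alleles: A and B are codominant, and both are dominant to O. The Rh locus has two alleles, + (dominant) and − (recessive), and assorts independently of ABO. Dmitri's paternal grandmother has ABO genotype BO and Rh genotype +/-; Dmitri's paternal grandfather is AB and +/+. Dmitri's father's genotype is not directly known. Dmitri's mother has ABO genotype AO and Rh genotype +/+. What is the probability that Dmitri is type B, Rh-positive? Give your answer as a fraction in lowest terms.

1/4

Dmitri's father's ABO genotype from BO × AB: 1/4 AB, 1/4 AO, 1/4 BB, 1/4 BO.
Crossing each possibility with the mother AO and summing P(type B): 1/4·1/4 + 1/4·0 + 1/4·1/2 + 1/4·1/4 = 1/4.
Similarly for Rh via the father's Rh distribution: P(Rh+) = 1.
Independent loci: 1/4 × 1 = 1/4.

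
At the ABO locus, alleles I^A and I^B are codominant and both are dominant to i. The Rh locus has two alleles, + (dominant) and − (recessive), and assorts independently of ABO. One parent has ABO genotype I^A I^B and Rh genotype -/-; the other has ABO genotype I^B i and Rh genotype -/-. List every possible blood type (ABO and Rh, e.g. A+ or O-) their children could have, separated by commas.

Gametes from I^A I^B × I^B i give offspring ABO genotypes I^A I^B, I^A i, I^B I^B, I^B i, i.e. phenotypes A, B, AB.
Rh cross -/- × -/- → phenotypes Rh-.
Combining independently: A-, B-, AB-.

A-, B-, AB-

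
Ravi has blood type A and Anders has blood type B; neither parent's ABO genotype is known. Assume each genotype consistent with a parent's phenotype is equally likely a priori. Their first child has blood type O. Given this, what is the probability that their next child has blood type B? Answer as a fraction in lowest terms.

Possible genotypes: Ravi ∈ {I^A I^A, I^A i}; Anders ∈ {I^B I^B, I^B i}.
Weight each parental genotype pair by prior × P(type-O child):
  I^A i × I^B i: posterior weight 1; P(next child type B) = 1/4.
Weighted sum = 1/4.

1/4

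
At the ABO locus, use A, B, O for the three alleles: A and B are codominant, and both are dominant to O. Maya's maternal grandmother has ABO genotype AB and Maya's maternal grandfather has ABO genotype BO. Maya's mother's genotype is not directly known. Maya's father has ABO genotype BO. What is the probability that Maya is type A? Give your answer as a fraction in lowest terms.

Maya's mother's ABO genotype from AB × BO: 1/4 AB, 1/4 AO, 1/4 BB, 1/4 BO.
Crossing each possibility with the father BO and summing P(type A): 1/4·1/4 + 1/4·1/4 + 1/4·0 + 1/4·0 = 1/8.

1/8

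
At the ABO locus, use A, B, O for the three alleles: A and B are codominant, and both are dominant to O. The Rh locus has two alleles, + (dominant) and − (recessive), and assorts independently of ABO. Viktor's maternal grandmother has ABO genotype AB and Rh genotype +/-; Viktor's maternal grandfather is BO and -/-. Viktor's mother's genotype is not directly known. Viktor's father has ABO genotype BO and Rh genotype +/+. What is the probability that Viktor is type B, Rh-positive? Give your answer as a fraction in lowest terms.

5/8

Viktor's mother's ABO genotype from AB × BO: 1/4 AB, 1/4 AO, 1/4 BB, 1/4 BO.
Crossing each possibility with the father BO and summing P(type B): 1/4·1/2 + 1/4·1/4 + 1/4·1 + 1/4·3/4 = 5/8.
Similarly for Rh via the mother's Rh distribution: P(Rh+) = 1.
Independent loci: 5/8 × 1 = 5/8.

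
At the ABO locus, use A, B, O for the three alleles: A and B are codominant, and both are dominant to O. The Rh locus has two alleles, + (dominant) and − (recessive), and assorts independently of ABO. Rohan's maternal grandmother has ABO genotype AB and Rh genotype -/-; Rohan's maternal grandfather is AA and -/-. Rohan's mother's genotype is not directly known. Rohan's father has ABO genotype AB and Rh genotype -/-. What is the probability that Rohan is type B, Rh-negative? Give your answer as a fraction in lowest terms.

Rohan's mother's ABO genotype from AB × AA: 1/2 AA, 1/2 AB.
Crossing each possibility with the father AB and summing P(type B): 1/2·0 + 1/2·1/4 = 1/8.
Similarly for Rh via the mother's Rh distribution: P(Rh-) = 1.
Independent loci: 1/8 × 1 = 1/8.

1/8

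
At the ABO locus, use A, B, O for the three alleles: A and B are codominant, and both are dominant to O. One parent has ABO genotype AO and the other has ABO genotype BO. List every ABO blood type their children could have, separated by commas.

Gametes from AO × BO give offspring ABO genotypes AB, AO, BO, OO, i.e. phenotypes O, A, B, AB.

O, A, B, AB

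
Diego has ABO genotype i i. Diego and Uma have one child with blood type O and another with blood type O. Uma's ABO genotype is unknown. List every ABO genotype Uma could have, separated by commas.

For each candidate genotype of Uma, check whether crossing it with i i can produce every observed child phenotype.
  I^A I^A → possible child types {A} ✗
  I^A I^B → possible child types {A, B} ✗
  I^A i → possible child types {O, A} ✓
  I^B I^B → possible child types {B} ✗
  I^B i → possible child types {O, B} ✓
  i i → possible child types {O} ✓

I^A i, I^B i, i i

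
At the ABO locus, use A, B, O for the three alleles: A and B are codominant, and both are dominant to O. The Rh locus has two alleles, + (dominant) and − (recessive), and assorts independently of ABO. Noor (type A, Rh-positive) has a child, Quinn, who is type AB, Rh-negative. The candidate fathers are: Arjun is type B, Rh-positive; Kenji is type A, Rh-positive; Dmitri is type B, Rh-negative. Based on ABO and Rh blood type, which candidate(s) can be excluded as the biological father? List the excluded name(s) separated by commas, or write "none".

Kenji

A candidate is excluded only if no genotype consistent with his phenotype could produce a type AB, Rh-negative child with a type A, Rh-positive mother.
Kenji (type A, Rh+): no genotype consistent with that phenotype can produce a type-AB Rh- child with a type-A mother.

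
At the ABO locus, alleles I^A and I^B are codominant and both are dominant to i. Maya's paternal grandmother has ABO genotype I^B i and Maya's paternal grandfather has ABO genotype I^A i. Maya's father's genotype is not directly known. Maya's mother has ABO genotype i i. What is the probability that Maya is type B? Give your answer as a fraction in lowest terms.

1/4

Maya's father's ABO genotype from I^B i × I^A i: 1/4 I^A I^B, 1/4 I^A i, 1/4 I^B i, 1/4 i i.
Crossing each possibility with the mother i i and summing P(type B): 1/4·1/2 + 1/4·0 + 1/4·1/2 + 1/4·0 = 1/4.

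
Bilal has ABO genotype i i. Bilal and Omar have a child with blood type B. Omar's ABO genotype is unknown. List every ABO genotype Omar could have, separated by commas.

I^A I^B, I^B I^B, I^B i

For each candidate genotype of Omar, check whether crossing it with i i can produce every observed child phenotype.
  I^A I^A → possible child types {A} ✗
  I^A I^B → possible child types {A, B} ✓
  I^A i → possible child types {O, A} ✗
  I^B I^B → possible child types {B} ✓
  I^B i → possible child types {O, B} ✓
  i i → possible child types {O} ✗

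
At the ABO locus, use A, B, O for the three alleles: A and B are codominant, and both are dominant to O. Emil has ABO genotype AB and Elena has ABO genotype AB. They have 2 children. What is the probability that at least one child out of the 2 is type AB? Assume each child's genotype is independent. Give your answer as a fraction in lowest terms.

3/4

ABO cross AB × AB → 1/4 A, 1/4 B, 1/2 AB.
So P(type AB) = 1/2 per child.
P(none) = (1/2)^2 = 1/4; P(at least one) = 1 − 1/4 = 3/4.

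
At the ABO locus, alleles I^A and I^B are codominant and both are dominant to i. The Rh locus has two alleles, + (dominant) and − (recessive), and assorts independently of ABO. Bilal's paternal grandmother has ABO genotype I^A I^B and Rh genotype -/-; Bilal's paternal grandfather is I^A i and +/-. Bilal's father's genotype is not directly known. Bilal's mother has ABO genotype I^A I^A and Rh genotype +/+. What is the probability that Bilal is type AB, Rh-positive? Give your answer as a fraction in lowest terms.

1/4

Bilal's father's ABO genotype from I^A I^B × I^A i: 1/4 I^A I^A, 1/4 I^A I^B, 1/4 I^A i, 1/4 I^B i.
Crossing each possibility with the mother I^A I^A and summing P(type AB): 1/4·0 + 1/4·1/2 + 1/4·0 + 1/4·1/2 = 1/4.
Similarly for Rh via the father's Rh distribution: P(Rh+) = 1.
Independent loci: 1/4 × 1 = 1/4.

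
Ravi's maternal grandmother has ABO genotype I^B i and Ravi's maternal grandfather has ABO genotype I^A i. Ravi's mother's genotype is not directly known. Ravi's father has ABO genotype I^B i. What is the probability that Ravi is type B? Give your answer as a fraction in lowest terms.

1/2

Ravi's mother's ABO genotype from I^B i × I^A i: 1/4 I^A I^B, 1/4 I^A i, 1/4 I^B i, 1/4 i i.
Crossing each possibility with the father I^B i and summing P(type B): 1/4·1/2 + 1/4·1/4 + 1/4·3/4 + 1/4·1/2 = 1/2.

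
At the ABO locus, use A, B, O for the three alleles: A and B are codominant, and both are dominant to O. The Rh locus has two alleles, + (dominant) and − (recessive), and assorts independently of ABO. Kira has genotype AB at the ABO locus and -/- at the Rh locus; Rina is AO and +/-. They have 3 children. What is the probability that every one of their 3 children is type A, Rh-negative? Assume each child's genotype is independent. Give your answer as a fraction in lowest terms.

1/64

ABO cross AB × AO → 1/2 A, 1/4 B, 1/4 AB.
Rh cross -/- × +/- → 1/2 Rh+, 1/2 Rh-; so P(type A, Rh-negative) = 1/2 × 1/2 = 1/4 per child.
All 3 independent: (1/4)^3 = 1/64.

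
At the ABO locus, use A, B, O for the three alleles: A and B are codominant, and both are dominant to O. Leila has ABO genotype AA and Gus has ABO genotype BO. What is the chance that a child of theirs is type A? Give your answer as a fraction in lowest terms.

ABO cross AA × BO → offspring phenotypes: 1/2 A, 1/2 AB.
So P(type A) = 1/2.

1/2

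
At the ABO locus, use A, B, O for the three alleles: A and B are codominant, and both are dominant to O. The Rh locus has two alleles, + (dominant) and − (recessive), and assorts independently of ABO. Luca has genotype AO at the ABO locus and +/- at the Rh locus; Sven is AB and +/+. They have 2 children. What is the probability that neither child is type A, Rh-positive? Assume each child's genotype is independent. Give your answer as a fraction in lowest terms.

ABO cross AO × AB → 1/2 A, 1/4 B, 1/4 AB.
Rh cross +/- × +/+ → 1 Rh+; so P(type A, Rh-positive) = 1/2 × 1 = 1/2 per child.
P(not type A, Rh-positive) = 1/2 for one child; (1/2)^2 = 1/4.

1/4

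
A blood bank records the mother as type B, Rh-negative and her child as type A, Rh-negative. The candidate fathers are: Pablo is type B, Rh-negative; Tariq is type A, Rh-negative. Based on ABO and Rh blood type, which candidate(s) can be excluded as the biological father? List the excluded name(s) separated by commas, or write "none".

Pablo

A candidate is excluded only if no genotype consistent with his phenotype could produce a type A, Rh-negative child with a type B, Rh-negative mother.
Pablo (type B, Rh-): no genotype consistent with that phenotype can produce a type-A Rh- child with a type-B mother.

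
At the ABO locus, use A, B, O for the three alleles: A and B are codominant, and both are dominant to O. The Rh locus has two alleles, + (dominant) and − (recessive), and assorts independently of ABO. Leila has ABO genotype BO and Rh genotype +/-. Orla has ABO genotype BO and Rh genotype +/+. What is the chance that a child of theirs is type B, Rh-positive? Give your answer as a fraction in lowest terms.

3/4

ABO cross BO × BO → offspring phenotypes: 1/4 O, 3/4 B.
Rh cross +/- × +/+ → 1 Rh+.
Independent loci: P(type B, Rh-positive) = 3/4 × 1 = 3/4.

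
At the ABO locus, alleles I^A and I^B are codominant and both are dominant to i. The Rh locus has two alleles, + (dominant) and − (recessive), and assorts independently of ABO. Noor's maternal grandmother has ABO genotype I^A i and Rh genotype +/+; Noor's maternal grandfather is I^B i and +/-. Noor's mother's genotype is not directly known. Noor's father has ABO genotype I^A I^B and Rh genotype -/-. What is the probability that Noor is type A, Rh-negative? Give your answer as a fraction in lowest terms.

Noor's mother's ABO genotype from I^A i × I^B i: 1/4 I^A I^B, 1/4 I^A i, 1/4 I^B i, 1/4 i i.
Crossing each possibility with the father I^A I^B and summing P(type A): 1/4·1/4 + 1/4·1/2 + 1/4·1/4 + 1/4·1/2 = 3/8.
Similarly for Rh via the mother's Rh distribution: P(Rh-) = 1/4.
Independent loci: 3/8 × 1/4 = 3/32.

3/32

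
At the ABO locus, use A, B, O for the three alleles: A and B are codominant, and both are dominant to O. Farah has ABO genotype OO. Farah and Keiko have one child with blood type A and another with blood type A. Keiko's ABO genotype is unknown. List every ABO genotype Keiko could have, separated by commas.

AA, AB, AO

For each candidate genotype of Keiko, check whether crossing it with OO can produce every observed child phenotype.
  AA → possible child types {A} ✓
  AB → possible child types {A, B} ✓
  AO → possible child types {O, A} ✓
  BB → possible child types {B} ✗
  BO → possible child types {O, B} ✗
  OO → possible child types {O} ✗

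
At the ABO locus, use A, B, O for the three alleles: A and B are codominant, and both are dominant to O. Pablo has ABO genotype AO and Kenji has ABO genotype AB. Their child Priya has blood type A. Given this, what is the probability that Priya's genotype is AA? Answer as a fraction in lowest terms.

Cross AO × AB → 1/4 AA, 1/4 AB, 1/4 AO, 1/4 BO.
Type-A genotypes among offspring: AA (1/4), AO (1/4); total 1/2.
P(AA | type A) = (1/4) / (1/2) = 1/2.

1/2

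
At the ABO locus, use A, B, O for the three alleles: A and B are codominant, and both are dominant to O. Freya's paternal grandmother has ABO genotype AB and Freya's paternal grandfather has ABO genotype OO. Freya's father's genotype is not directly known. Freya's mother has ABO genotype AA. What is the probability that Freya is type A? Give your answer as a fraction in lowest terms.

Freya's father's ABO genotype from AB × OO: 1/2 AO, 1/2 BO.
Crossing each possibility with the mother AA and summing P(type A): 1/2·1 + 1/2·1/2 = 3/4.

3/4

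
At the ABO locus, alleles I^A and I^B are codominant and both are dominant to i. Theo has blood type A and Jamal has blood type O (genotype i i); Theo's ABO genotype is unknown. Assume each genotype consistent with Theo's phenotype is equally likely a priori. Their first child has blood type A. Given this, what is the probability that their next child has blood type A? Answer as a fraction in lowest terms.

5/6

Possible genotypes: Theo ∈ {I^A I^A, I^A i}; Jamal ∈ {i i}.
Weight each parental genotype pair by prior × P(type-A child):
  I^A I^A × i i: posterior weight 2/3; P(next child type A) = 1.
  I^A i × i i: posterior weight 1/3; P(next child type A) = 1/2.
Weighted sum = 5/6.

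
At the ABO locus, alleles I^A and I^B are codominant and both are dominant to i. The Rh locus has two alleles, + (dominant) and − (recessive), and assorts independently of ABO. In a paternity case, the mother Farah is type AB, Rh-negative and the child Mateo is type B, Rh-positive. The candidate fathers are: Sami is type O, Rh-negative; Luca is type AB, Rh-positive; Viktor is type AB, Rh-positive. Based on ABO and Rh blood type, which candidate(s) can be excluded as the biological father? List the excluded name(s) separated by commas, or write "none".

A candidate is excluded only if no genotype consistent with his phenotype could produce a type B, Rh-positive child with a type AB, Rh-negative mother.
Sami (type O, Rh-): no genotype consistent with that phenotype can produce a type-B Rh+ child with a type-AB mother.

Sami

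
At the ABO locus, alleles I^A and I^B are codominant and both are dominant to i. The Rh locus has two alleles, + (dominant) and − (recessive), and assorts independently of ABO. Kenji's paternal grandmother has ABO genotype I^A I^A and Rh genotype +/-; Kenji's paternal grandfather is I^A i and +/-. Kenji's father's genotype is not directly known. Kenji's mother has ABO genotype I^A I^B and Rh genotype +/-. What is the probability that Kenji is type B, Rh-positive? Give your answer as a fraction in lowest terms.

3/32

Kenji's father's ABO genotype from I^A I^A × I^A i: 1/2 I^A I^A, 1/2 I^A i.
Crossing each possibility with the mother I^A I^B and summing P(type B): 1/2·0 + 1/2·1/4 = 1/8.
Similarly for Rh via the father's Rh distribution: P(Rh+) = 3/4.
Independent loci: 1/8 × 3/4 = 3/32.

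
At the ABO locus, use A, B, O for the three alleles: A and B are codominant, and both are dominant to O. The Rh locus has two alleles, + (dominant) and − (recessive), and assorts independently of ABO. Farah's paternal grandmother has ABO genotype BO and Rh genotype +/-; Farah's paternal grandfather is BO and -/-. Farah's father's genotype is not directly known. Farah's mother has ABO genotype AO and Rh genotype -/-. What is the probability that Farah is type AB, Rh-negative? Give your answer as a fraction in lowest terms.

3/16

Farah's father's ABO genotype from BO × BO: 1/4 BB, 1/2 BO, 1/4 OO.
Crossing each possibility with the mother AO and summing P(type AB): 1/4·1/2 + 1/2·1/4 + 1/4·0 = 1/4.
Similarly for Rh via the father's Rh distribution: P(Rh-) = 3/4.
Independent loci: 1/4 × 3/4 = 3/16.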